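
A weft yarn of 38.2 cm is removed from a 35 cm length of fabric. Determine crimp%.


Formula: Crimp% = ((L_yarn - L_fabric) / L_fabric) * 100
Step 1: Extension = 38.2 - 35 = 3.2 cm
Step 2: Crimp% = (3.2 / 35) * 100
Step 3: Crimp% = 0.091429 * 100 = 9.1429% ≈ 9.1%

9.1%


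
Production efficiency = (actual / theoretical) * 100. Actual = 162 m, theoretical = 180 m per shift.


Formula: Efficiency% = (Actual output / Theoretical output) * 100
Efficiency% = (162 / 180) * 100
Efficiency% = 0.9 * 100 = 90.0%

90.0%


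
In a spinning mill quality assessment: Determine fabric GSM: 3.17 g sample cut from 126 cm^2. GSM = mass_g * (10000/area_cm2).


Formula: GSM = mass_g / area_m2
Step 1: Convert area: 126 cm^2 = 126 / 10000 = 0.0126 m^2
Step 2: GSM = 3.17 g / 0.0126 m^2 = 251.6 g/m^2

251.6 g/m^2


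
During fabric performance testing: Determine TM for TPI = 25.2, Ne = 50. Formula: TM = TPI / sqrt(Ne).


Formula: TM = TPI / sqrt(Ne)
Step 1: sqrt(Ne) = sqrt(50) = 7.0711
Step 2: TM = 25.2 / 7.0711 = 3.56

3.56 TM


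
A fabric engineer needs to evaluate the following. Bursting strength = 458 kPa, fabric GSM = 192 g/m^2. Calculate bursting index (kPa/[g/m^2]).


Formula: Bursting Index = Bursting Strength / Fabric GSM
BI = 458 kPa / 192 g/m^2
BI = 2.385 kPa/(g/m^2)

2.385 kPa/(g/m^2)


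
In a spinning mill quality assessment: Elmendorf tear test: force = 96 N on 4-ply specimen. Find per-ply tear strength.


Formula: Per-ply strength = Total force / Number of plies
Per-ply = 96 N / 4
Per-ply = 24 N

24 N


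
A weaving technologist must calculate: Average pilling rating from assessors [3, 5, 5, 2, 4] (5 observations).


Formula: Mean = sum / count
Sum = 3 + 5 + 5 + 2 + 4 = 19
Mean = 19 / 5 = 3.8

3.8


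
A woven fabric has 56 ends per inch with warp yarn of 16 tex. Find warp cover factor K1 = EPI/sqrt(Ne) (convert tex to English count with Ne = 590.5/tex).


Formula: K1 = EPI / sqrt(Ne), with Ne = 590.5 / tex_warp
Step 1: Ne = 590.5 / 16 = 36.906
Step 2: sqrt(Ne) = sqrt(36.906) = 6.075
Step 3: K1 = 56 / 6.075 = 9.2

9.2


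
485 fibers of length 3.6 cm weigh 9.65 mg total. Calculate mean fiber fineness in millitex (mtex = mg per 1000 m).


Formula: fineness (mtex) = mass (mg) / total length (km) = (mass_mg / total_length_m) * 1000
Step 1: Convert fiber length: 3.6 cm = 0.036 m
Step 2: Total fiber length = 485 * 0.036 = 17.46 m
Step 3: Linear density = 9.65 mg / 17.46 m = 0.5527 mg/m
Step 4: fineness = 0.5527 * 1000 = 552.7 mtex

552.7 mtex


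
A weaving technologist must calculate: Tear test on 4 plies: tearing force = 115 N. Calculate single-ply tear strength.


Formula: Per-ply strength = Total force / Number of plies
Per-ply = 115 N / 4
Per-ply = 28.75 N

28.75 N


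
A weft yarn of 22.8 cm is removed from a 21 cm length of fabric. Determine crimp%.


Formula: Crimp% = ((L_yarn - L_fabric) / L_fabric) * 100
Step 1: Extension = 22.8 - 21 = 1.8 cm
Step 2: Crimp% = (1.8 / 21) * 100
Step 3: Crimp% = 0.085714 * 100 = 8.5714% ≈ 8.6%

8.6%


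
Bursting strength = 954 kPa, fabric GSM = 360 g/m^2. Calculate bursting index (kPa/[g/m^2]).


Formula: Bursting Index = Bursting Strength / Fabric GSM
BI = 954 kPa / 360 g/m^2
BI = 2.650 kPa/(g/m^2)

2.650 kPa/(g/m^2)


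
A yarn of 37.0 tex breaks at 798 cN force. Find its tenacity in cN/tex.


Formula: Tenacity = Breaking force / Linear density
Tenacity = 798 cN / 37.0 tex
Tenacity = 21.57 cN/tex

21.57 cN/tex


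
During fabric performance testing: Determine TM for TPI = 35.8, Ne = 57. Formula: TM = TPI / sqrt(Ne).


Formula: TM = TPI / sqrt(Ne)
Step 1: sqrt(Ne) = sqrt(57) = 7.5498
Step 2: TM = 35.8 / 7.5498 = 4.74

4.74 TM


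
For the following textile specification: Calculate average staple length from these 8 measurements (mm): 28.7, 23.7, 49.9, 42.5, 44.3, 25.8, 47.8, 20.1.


Formula: Mean = sum of lengths / count
Sum = 28.7 + 23.7 + 49.9 + 42.5 + 44.3 + 25.8 + 47.8 + 20.1
Sum = 282.8 mm
Mean = 282.8 / 8 = 35.35 mm

35.35 mm


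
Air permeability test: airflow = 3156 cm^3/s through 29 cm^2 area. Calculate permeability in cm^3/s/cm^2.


Formula: Air Permeability = Airflow / Test Area
AP = 3156 cm^3/s / 29 cm^2
AP = 108.8 cm^3/s/cm^2

108.8 cm^3/s/cm^2


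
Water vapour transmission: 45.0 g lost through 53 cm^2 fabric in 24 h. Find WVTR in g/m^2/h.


Formula: WVTR = mass_loss / (area * time)
Step 1: Convert area: 53 cm^2 = 0.0053 m^2
Step 2: WVTR = 45.0 g / (0.0053 m^2 * 24 h)
Step 3: WVTR = 45.0 / 0.1272 = 353.8 g/m^2/h

353.8 g/m^2/h


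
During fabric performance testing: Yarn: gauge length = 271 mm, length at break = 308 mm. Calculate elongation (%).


Formula: Elongation (%) = ((L_break - L0) / L0) * 100
Step 1: Extension = 308 - 271 = 37 mm
Step 2: Elongation = (37 / 271) * 100
Step 3: Elongation = 0.136531 * 100 = 13.6531% ≈ 13.7%

13.7%


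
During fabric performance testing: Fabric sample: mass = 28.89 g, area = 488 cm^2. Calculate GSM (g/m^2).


Formula: GSM = mass_g / area_m2
Step 1: Convert area: 488 cm^2 = 488 / 10000 = 0.0488 m^2
Step 2: GSM = 28.89 g / 0.0488 m^2 = 592.0 g/m^2

592.0 g/m^2


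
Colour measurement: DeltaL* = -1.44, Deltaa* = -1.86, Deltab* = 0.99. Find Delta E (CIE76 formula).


Formula: Delta E = sqrt(dL*^2 + da*^2 + db*^2)
Step 1: dL*^2 = (-1.44)^2 = 2.0736
Step 2: da*^2 = (-1.86)^2 = 3.4596
Step 3: db*^2 = 0.99^2 = 0.9801
Step 4: Sum = 2.0736 + 3.4596 + 0.9801 = 6.5133
Step 5: Delta E = sqrt(6.5133) = 2.55

2.55 Delta E


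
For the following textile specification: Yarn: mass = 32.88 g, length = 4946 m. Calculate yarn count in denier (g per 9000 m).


Formula: den = (mass_g / length_m) * 9000
Substituting: den = (32.88 / 4946) * 9000
Intermediate: 32.88 / 4946 = 0.0066478 g/m
den = 0.0066478 * 9000 = 59.8 denier

59.8 denier


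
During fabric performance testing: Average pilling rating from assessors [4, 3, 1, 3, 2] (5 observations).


Formula: Mean = sum / count
Sum = 4 + 3 + 1 + 3 + 2 = 13
Mean = 13 / 5 = 2.6

2.6


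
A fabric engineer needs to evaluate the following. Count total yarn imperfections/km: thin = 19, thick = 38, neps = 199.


Formula: Total = thin places + thick places + neps
Total = 19 + 38 + 199
Total = 256 imperfections/km

256 imperfections/km


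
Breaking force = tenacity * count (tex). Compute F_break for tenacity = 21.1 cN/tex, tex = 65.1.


Formula: Breaking force = Tenacity * Linear density
F = 21.1 cN/tex * 65.1 tex
F = 1373.61 cN

1373.61 cN


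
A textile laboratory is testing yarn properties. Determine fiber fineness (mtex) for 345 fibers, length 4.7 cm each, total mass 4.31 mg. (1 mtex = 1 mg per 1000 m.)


Formula: fineness (mtex) = mass (mg) / total length (km) = (mass_mg / total_length_m) * 1000
Step 1: Convert fiber length: 4.7 cm = 0.047 m
Step 2: Total fiber length = 345 * 0.047 = 16.215 m
Step 3: Linear density = 4.31 mg / 16.215 m = 0.2658 mg/m
Step 4: fineness = 0.2658 * 1000 = 265.8 mtex

265.8 mtex


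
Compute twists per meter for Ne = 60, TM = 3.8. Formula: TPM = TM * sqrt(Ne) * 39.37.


Formula: TPM = TM * sqrt(Ne) * 39.37
Step 1: sqrt(Ne) = sqrt(60) = 7.746
Step 2: TM * sqrt(Ne) = 3.8 * 7.746 = 29.4348
Step 3: TPM = 29.4348 * 39.37 = 1159 twists/m

1159 twists/m


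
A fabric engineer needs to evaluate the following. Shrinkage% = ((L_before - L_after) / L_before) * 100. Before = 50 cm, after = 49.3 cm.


Formula: Shrinkage% = ((L_before - L_after) / L_before) * 100
Step 1: Shrinkage = 50 - 49.3 = 0.7 cm
Step 2: Shrinkage% = (0.7 / 50) * 100
Step 3: Shrinkage% = 0.014 * 100 = 1.4%

1.4%


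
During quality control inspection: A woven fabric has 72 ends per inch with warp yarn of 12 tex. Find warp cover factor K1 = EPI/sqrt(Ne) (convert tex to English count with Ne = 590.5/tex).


Formula: K1 = EPI / sqrt(Ne), with Ne = 590.5 / tex_warp
Step 1: Ne = 590.5 / 12 = 49.208
Step 2: sqrt(Ne) = sqrt(49.208) = 7.0148
Step 3: K1 = 72 / 7.0148 = 10.3

10.3


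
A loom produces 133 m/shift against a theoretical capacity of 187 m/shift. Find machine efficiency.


Formula: Efficiency% = (Actual output / Theoretical output) * 100
Efficiency% = (133 / 187) * 100
Efficiency% = 0.71123 * 100 = 71.123% ≈ 71.1%

71.1%


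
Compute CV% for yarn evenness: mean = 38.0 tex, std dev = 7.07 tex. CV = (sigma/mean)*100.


Formula: CV% = (standard deviation / mean) * 100
Step 1: Ratio = 7.07 / 38.0 = 0.186053
Step 2: CV% = 0.186053 * 100 = 18.6053% ≈ 18.6%

18.6%


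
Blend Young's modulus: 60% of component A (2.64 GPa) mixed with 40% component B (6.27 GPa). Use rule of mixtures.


Formula: Blend property = (fraction_A * property_A) + (fraction_B * property_B)
Step 1: Contribution A = 60/100 * 2.64 GPa = 1.584 GPa
Step 2: Contribution B = 40/100 * 6.27 GPa = 2.508 GPa
Step 3: Blend Young's modulus = 1.584 + 2.508 = 4.092 GPa

4.092 GPa


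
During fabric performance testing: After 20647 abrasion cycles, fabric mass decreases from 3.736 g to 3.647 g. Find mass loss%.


Formula: Mass loss% = ((m_before - m_after) / m_before) * 100
Step 1: Mass loss = 3.736 - 3.647 = 0.089 g
Step 2: Ratio = 0.089 / 3.736 = 0.0238223
Step 3: Mass loss% = 0.0238223 * 100 = 2.38223% ≈ 2.38%

2.38%


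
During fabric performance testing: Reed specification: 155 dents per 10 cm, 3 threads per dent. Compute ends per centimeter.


Formula: EPC = (dents per 10 cm * ends per dent) / 10
Step 1: Total ends per 10 cm = 155 * 3 = 465
Step 2: EPC = 465 / 10 = 46.5 ends/cm

46.5 ends/cm


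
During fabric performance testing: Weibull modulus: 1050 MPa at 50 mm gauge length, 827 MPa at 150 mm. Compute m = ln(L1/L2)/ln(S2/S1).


Formula: m = ln(L1/L2) / ln(S2/S1)
Step 1: ln(L1/L2) = ln(50/150) = -1.09861
Step 2: S2/S1 = 827/1050 = 0.78762
Step 3: ln(S2/S1) = ln(0.78762) = -0.23874
Step 4: m = -1.09861 / -0.23874 = 4.60

4.60 (Weibull m)


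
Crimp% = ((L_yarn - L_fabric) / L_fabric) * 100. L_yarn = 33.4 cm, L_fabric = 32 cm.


Formula: Crimp% = ((L_yarn - L_fabric) / L_fabric) * 100
Step 1: Extension = 33.4 - 32 = 1.4 cm
Step 2: Crimp% = (1.4 / 32) * 100
Step 3: Crimp% = 0.04375 * 100 = 4.375% ≈ 4.4%

4.4%


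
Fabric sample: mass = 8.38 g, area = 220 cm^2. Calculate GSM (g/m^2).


Formula: GSM = mass_g / area_m2
Step 1: Convert area: 220 cm^2 = 220 / 10000 = 0.022 m^2
Step 2: GSM = 8.38 g / 0.022 m^2 = 380.9 g/m^2

380.9 g/m^2


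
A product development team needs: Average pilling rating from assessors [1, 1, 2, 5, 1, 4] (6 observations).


Formula: Mean = sum / count
Sum = 1 + 1 + 2 + 5 + 1 + 4 = 14
Mean = 14 / 6 = 2.3

2.3


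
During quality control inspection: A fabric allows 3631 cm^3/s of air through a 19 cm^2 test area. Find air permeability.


Formula: Air Permeability = Airflow / Test Area
AP = 3631 cm^3/s / 19 cm^2
AP = 191.1 cm^3/s/cm^2

191.1 cm^3/s/cm^2


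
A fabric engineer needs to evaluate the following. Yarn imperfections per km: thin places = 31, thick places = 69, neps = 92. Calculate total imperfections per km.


Formula: Total = thin places + thick places + neps
Total = 31 + 69 + 92
Total = 192 imperfections/km

192 imperfections/km


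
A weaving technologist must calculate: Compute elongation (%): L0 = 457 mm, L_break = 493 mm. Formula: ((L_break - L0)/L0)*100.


Formula: Elongation (%) = ((L_break - L0) / L0) * 100
Step 1: Extension = 493 - 457 = 36 mm
Step 2: Elongation = (36 / 457) * 100
Step 3: Elongation = 0.078775 * 100 = 7.8775% ≈ 7.9%

7.9%


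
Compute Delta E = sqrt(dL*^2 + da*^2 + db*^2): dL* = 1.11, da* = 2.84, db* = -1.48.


Formula: Delta E = sqrt(dL*^2 + da*^2 + db*^2)
Step 1: dL*^2 = 1.11^2 = 1.2321
Step 2: da*^2 = 2.84^2 = 8.0656
Step 3: db*^2 = (-1.48)^2 = 2.1904
Step 4: Sum = 1.2321 + 8.0656 + 2.1904 = 11.4881
Step 5: Delta E = sqrt(11.4881) = 3.39

3.39 Delta E


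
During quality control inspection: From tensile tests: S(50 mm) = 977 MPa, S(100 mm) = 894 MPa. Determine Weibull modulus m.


Formula: m = ln(L1/L2) / ln(S2/S1)
Step 1: ln(L1/L2) = ln(50/100) = -0.69315
Step 2: S2/S1 = 894/977 = 0.91505
Step 3: ln(S2/S1) = ln(0.91505) = -0.08878
Step 4: m = -0.69315 / -0.08878 = 7.81

7.81 (Weibull m)


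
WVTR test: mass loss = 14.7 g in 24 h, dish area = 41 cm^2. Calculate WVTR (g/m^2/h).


Formula: WVTR = mass_loss / (area * time)
Step 1: Convert area: 41 cm^2 = 0.0041 m^2
Step 2: WVTR = 14.7 g / (0.0041 m^2 * 24 h)
Step 3: WVTR = 14.7 / 0.0984 = 149.4 g/m^2/h

149.4 g/m^2/h


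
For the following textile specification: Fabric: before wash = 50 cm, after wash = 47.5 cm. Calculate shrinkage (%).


Formula: Shrinkage% = ((L_before - L_after) / L_before) * 100
Step 1: Shrinkage = 50 - 47.5 = 2.5 cm
Step 2: Shrinkage% = (2.5 / 50) * 100
Step 3: Shrinkage% = 0.05 * 100 = 5.0%

5.0%


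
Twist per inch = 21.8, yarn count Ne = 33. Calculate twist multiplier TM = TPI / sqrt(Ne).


Formula: TM = TPI / sqrt(Ne)
Step 1: sqrt(Ne) = sqrt(33) = 5.7446
Step 2: TM = 21.8 / 5.7446 = 3.79

3.79 TM


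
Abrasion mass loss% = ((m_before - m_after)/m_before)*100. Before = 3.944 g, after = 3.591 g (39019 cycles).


Formula: Mass loss% = ((m_before - m_after) / m_before) * 100
Step 1: Mass loss = 3.944 - 3.591 = 0.353 g
Step 2: Ratio = 0.353 / 3.944 = 0.089503
Step 3: Mass loss% = 0.089503 * 100 = 8.9503% ≈ 8.95%

8.95%


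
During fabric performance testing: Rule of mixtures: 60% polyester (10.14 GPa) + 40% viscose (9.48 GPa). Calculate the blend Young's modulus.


Formula: Blend property = (fraction_A * property_A) + (fraction_B * property_B)
Step 1: Contribution A = 60/100 * 10.14 GPa = 6.084 GPa
Step 2: Contribution B = 40/100 * 9.48 GPa = 3.792 GPa
Step 3: Blend Young's modulus = 6.084 + 3.792 = 9.876 GPa

9.876 GPa


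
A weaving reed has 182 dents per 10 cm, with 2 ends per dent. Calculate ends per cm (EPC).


Formula: EPC = (dents per 10 cm * ends per dent) / 10
Step 1: Total ends per 10 cm = 182 * 2 = 364
Step 2: EPC = 364 / 10 = 36.4 ends/cm

36.4 ends/cm


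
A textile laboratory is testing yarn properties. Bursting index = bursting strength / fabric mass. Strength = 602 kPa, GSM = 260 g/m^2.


Formula: Bursting Index = Bursting Strength / Fabric GSM
BI = 602 kPa / 260 g/m^2
BI = 2.315 kPa/(g/m^2)

2.315 kPa/(g/m^2)


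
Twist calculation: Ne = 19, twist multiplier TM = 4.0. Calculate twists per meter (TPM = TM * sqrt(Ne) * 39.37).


Formula: TPM = TM * sqrt(Ne) * 39.37
Step 1: sqrt(Ne) = sqrt(19) = 4.3589
Step 2: TM * sqrt(Ne) = 4.0 * 4.3589 = 17.4356
Step 3: TPM = 17.4356 * 39.37 = 686 twists/m

686 twists/m


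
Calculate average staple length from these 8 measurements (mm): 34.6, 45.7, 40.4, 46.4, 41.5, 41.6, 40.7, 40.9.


Formula: Mean = sum of lengths / count
Sum = 34.6 + 45.7 + 40.4 + 46.4 + 41.5 + 41.6 + 40.7 + 40.9
Sum = 331.8 mm
Mean = 331.8 / 8 = 41.48 mm

41.48 mm


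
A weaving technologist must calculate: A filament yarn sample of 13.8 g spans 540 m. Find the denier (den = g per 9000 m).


Formula: den = (mass_g / length_m) * 9000
Substituting: den = (13.8 / 540) * 9000
Intermediate: 13.8 / 540 = 0.02555556 g/m
den = 0.02555556 * 9000 = 230.0 denier

230.0 denier


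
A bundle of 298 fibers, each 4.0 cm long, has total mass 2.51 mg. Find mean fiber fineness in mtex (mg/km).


Formula: fineness (mtex) = mass (mg) / total length (km) = (mass_mg / total_length_m) * 1000
Step 1: Convert fiber length: 4.0 cm = 0.04 m
Step 2: Total fiber length = 298 * 0.04 = 11.92 m
Step 3: Linear density = 2.51 mg / 11.92 m = 0.2106 mg/m
Step 4: fineness = 0.2106 * 1000 = 210.6 mtex

210.6 mtex


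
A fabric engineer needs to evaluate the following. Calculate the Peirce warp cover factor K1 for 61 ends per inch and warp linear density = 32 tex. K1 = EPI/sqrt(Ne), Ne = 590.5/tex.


Formula: K1 = EPI / sqrt(Ne), with Ne = 590.5 / tex_warp
Step 1: Ne = 590.5 / 32 = 18.453
Step 2: sqrt(Ne) = sqrt(18.453) = 4.2957
Step 3: K1 = 61 / 4.2957 = 14.2

14.2


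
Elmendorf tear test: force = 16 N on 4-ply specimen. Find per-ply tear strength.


Formula: Per-ply strength = Total force / Number of plies
Per-ply = 16 N / 4
Per-ply = 4 N

4 N


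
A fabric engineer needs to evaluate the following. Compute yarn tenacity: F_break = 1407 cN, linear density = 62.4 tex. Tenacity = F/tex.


Formula: Tenacity = Breaking force / Linear density
Tenacity = 1407 cN / 62.4 tex
Tenacity = 22.55 cN/tex

22.55 cN/tex


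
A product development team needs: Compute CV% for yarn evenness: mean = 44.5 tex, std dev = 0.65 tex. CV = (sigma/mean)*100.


Formula: CV% = (standard deviation / mean) * 100
Step 1: Ratio = 0.65 / 44.5 = 0.014607
Step 2: CV% = 0.014607 * 100 = 1.4607% ≈ 1.5%

1.5%


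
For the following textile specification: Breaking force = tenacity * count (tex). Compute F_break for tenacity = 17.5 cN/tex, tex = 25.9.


Formula: Breaking force = Tenacity * Linear density
F = 17.5 cN/tex * 25.9 tex
F = 453.25 cN

453.25 cN


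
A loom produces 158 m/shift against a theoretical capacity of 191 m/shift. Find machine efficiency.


Formula: Efficiency% = (Actual output / Theoretical output) * 100
Efficiency% = (158 / 191) * 100
Efficiency% = 0.827225 * 100 = 82.7225% ≈ 82.7%

82.7%


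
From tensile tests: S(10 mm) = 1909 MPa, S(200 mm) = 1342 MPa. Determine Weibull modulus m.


Formula: m = ln(L1/L2) / ln(S2/S1)
Step 1: ln(L1/L2) = ln(10/200) = -2.99573
Step 2: S2/S1 = 1342/1909 = 0.70299
Step 3: ln(S2/S1) = ln(0.70299) = -0.35241
Step 4: m = -2.99573 / -0.35241 = 8.50

8.50 (Weibull m)


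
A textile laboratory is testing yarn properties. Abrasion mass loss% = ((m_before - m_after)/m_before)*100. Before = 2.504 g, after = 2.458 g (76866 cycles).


Formula: Mass loss% = ((m_before - m_after) / m_before) * 100
Step 1: Mass loss = 2.504 - 2.458 = 0.046 g
Step 2: Ratio = 0.046 / 2.504 = 0.0183706
Step 3: Mass loss% = 0.0183706 * 100 = 1.83706% ≈ 1.84%

1.84%


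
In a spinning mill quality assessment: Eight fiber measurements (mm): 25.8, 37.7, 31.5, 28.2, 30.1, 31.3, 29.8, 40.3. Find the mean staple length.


Formula: Mean = sum of lengths / count
Sum = 25.8 + 37.7 + 31.5 + 28.2 + 30.1 + 31.3 + 29.8 + 40.3
Sum = 254.7 mm
Mean = 254.7 / 8 = 31.84 mm

31.84 mm


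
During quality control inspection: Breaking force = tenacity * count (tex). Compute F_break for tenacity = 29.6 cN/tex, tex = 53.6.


Formula: Breaking force = Tenacity * Linear density
F = 29.6 cN/tex * 53.6 tex
F = 1586.56 cN

1586.56 cN


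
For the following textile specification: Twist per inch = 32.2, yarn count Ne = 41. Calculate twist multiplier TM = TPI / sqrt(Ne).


Formula: TM = TPI / sqrt(Ne)
Step 1: sqrt(Ne) = sqrt(41) = 6.4031
Step 2: TM = 32.2 / 6.4031 = 5.03

5.03 TM


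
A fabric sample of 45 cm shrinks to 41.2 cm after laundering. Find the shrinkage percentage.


Formula: Shrinkage% = ((L_before - L_after) / L_before) * 100
Step 1: Shrinkage = 45 - 41.2 = 3.8 cm
Step 2: Shrinkage% = (3.8 / 45) * 100
Step 3: Shrinkage% = 0.084444 * 100 = 8.4444% ≈ 8.4%

8.4%


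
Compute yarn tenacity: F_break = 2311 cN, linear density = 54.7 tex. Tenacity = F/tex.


Formula: Tenacity = Breaking force / Linear density
Tenacity = 2311 cN / 54.7 tex
Tenacity = 42.25 cN/tex

42.25 cN/tex


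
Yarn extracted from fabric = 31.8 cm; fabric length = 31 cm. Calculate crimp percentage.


Formula: Crimp% = ((L_yarn - L_fabric) / L_fabric) * 100
Step 1: Extension = 31.8 - 31 = 0.8 cm
Step 2: Crimp% = (0.8 / 31) * 100
Step 3: Crimp% = 0.025806 * 100 = 2.5806% ≈ 2.6%

2.6%


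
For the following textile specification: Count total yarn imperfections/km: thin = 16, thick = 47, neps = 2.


Formula: Total = thin places + thick places + neps
Total = 16 + 47 + 2
Total = 65 imperfections/km

65 imperfections/km


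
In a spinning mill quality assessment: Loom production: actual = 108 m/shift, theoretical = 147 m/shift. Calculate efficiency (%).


Formula: Efficiency% = (Actual output / Theoretical output) * 100
Efficiency% = (108 / 147) * 100
Efficiency% = 0.734694 * 100 = 73.4694% ≈ 73.5%

73.5%


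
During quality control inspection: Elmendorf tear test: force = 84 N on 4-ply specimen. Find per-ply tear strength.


Formula: Per-ply strength = Total force / Number of plies
Per-ply = 84 N / 4
Per-ply = 21 N

21 N


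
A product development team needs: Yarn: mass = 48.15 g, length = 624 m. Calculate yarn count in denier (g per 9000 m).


Formula: den = (mass_g / length_m) * 9000
Substituting: den = (48.15 / 624) * 9000
Intermediate: 48.15 / 624 = 0.07716346 g/m
den = 0.07716346 * 9000 = 694.5 denier

694.5 denier


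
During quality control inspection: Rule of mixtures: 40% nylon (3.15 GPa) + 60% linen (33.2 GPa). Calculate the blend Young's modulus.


Formula: Blend property = (fraction_A * property_A) + (fraction_B * property_B)
Step 1: Contribution A = 40/100 * 3.15 GPa = 1.26 GPa
Step 2: Contribution B = 60/100 * 33.2 GPa = 19.92 GPa
Step 3: Blend Young's modulus = 1.26 + 19.92 = 21.18 GPa

21.18 GPa


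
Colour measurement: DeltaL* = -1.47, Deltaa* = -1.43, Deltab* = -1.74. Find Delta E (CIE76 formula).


Formula: Delta E = sqrt(dL*^2 + da*^2 + db*^2)
Step 1: dL*^2 = (-1.47)^2 = 2.1609
Step 2: da*^2 = (-1.43)^2 = 2.0449
Step 3: db*^2 = (-1.74)^2 = 3.0276
Step 4: Sum = 2.1609 + 2.0449 + 3.0276 = 7.2334
Step 5: Delta E = sqrt(7.2334) = 2.69

2.69 Delta E


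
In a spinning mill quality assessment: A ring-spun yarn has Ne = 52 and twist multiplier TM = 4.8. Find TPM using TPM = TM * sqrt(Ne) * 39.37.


Formula: TPM = TM * sqrt(Ne) * 39.37
Step 1: sqrt(Ne) = sqrt(52) = 7.2111
Step 2: TM * sqrt(Ne) = 4.8 * 7.2111 = 34.6133
Step 3: TPM = 34.6133 * 39.37 = 1363 twists/m

1363 twists/m


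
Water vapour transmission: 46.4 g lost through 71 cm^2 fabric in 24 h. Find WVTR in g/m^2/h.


Formula: WVTR = mass_loss / (area * time)
Step 1: Convert area: 71 cm^2 = 0.0071 m^2
Step 2: WVTR = 46.4 g / (0.0071 m^2 * 24 h)
Step 3: WVTR = 46.4 / 0.1704 = 272.3 g/m^2/h

272.3 g/m^2/h


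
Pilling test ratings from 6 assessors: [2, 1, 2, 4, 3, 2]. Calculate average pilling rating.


Formula: Mean = sum / count
Sum = 2 + 1 + 2 + 4 + 3 + 2 = 14
Mean = 14 / 6 = 2.3

2.3


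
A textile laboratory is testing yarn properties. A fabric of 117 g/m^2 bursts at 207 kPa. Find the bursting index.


Formula: Bursting Index = Bursting Strength / Fabric GSM
BI = 207 kPa / 117 g/m^2
BI = 1.769 kPa/(g/m^2)

1.769 kPa/(g/m^2)


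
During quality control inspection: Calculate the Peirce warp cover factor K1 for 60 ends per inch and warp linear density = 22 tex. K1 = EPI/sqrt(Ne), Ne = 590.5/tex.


Formula: K1 = EPI / sqrt(Ne), with Ne = 590.5 / tex_warp
Step 1: Ne = 590.5 / 22 = 26.841
Step 2: sqrt(Ne) = sqrt(26.841) = 5.1808
Step 3: K1 = 60 / 5.1808 = 11.6

11.6


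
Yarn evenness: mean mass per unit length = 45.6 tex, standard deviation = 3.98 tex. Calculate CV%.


Formula: CV% = (standard deviation / mean) * 100
Step 1: Ratio = 3.98 / 45.6 = 0.087281
Step 2: CV% = 0.087281 * 100 = 8.7281% ≈ 8.7%

8.7%


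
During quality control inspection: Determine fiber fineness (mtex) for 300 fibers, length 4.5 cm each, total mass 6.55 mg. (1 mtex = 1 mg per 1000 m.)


Formula: fineness (mtex) = mass (mg) / total length (km) = (mass_mg / total_length_m) * 1000
Step 1: Convert fiber length: 4.5 cm = 0.045 m
Step 2: Total fiber length = 300 * 0.045 = 13.5 m
Step 3: Linear density = 6.55 mg / 13.5 m = 0.4852 mg/m
Step 4: fineness = 0.4852 * 1000 = 485.2 mtex

485.2 mtex


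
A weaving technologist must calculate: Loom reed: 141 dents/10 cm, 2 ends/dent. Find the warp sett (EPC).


Formula: EPC = (dents per 10 cm * ends per dent) / 10
Step 1: Total ends per 10 cm = 141 * 2 = 282
Step 2: EPC = 282 / 10 = 28.2 ends/cm

28.2 ends/cm


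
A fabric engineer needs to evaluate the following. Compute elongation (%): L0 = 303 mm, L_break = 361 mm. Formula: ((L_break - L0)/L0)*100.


Formula: Elongation (%) = ((L_break - L0) / L0) * 100
Step 1: Extension = 361 - 303 = 58 mm
Step 2: Elongation = (58 / 303) * 100
Step 3: Elongation = 0.191419 * 100 = 19.1419% ≈ 19.1%

19.1%


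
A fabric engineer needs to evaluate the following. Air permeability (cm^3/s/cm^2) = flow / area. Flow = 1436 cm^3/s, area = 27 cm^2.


Formula: Air Permeability = Airflow / Test Area
AP = 1436 cm^3/s / 27 cm^2
AP = 53.2 cm^3/s/cm^2

53.2 cm^3/s/cm^2


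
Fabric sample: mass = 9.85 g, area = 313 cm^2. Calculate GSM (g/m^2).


Formula: GSM = mass_g / area_m2
Step 1: Convert area: 313 cm^2 = 313 / 10000 = 0.0313 m^2
Step 2: GSM = 9.85 g / 0.0313 m^2 = 314.7 g/m^2

314.7 g/m^2


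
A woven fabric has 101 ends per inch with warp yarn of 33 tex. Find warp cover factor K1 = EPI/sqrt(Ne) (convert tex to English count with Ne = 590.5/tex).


Formula: K1 = EPI / sqrt(Ne), with Ne = 590.5 / tex_warp
Step 1: Ne = 590.5 / 33 = 17.894
Step 2: sqrt(Ne) = sqrt(17.894) = 4.2301
Step 3: K1 = 101 / 4.2301 = 23.9

23.9


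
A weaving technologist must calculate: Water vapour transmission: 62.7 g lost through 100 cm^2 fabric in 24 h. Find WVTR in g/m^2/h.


Formula: WVTR = mass_loss / (area * time)
Step 1: Convert area: 100 cm^2 = 0.01 m^2
Step 2: WVTR = 62.7 g / (0.01 m^2 * 24 h)
Step 3: WVTR = 62.7 / 0.24 = 261.3 g/m^2/h

261.3 g/m^2/h


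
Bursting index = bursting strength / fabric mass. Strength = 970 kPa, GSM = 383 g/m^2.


Formula: Bursting Index = Bursting Strength / Fabric GSM
BI = 970 kPa / 383 g/m^2
BI = 2.533 kPa/(g/m^2)

2.533 kPa/(g/m^2)


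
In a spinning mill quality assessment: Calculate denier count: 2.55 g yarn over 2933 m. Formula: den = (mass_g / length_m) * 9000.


Formula: den = (mass_g / length_m) * 9000
Substituting: den = (2.55 / 2933) * 9000
Intermediate: 2.55 / 2933 = 0.00086942 g/m
den = 0.00086942 * 9000 = 7.8 denier

7.8 denier


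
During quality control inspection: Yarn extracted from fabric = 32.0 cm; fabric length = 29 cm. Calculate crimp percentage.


Formula: Crimp% = ((L_yarn - L_fabric) / L_fabric) * 100
Step 1: Extension = 32.0 - 29 = 3.0 cm
Step 2: Crimp% = (3.0 / 29) * 100
Step 3: Crimp% = 0.103448 * 100 = 10.3448% ≈ 10.3%

10.3%


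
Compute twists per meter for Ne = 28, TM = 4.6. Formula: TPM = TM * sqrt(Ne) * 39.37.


Formula: TPM = TM * sqrt(Ne) * 39.37
Step 1: sqrt(Ne) = sqrt(28) = 5.2915
Step 2: TM * sqrt(Ne) = 4.6 * 5.2915 = 24.3409
Step 3: TPM = 24.3409 * 39.37 = 958 twists/m

958 twists/m


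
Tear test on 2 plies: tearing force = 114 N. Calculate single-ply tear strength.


Formula: Per-ply strength = Total force / Number of plies
Per-ply = 114 N / 2
Per-ply = 57 N

57 N


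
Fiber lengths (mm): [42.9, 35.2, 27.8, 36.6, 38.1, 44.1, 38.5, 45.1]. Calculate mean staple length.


Formula: Mean = sum of lengths / count
Sum = 42.9 + 35.2 + 27.8 + 36.6 + 38.1 + 44.1 + 38.5 + 45.1
Sum = 308.3 mm
Mean = 308.3 / 8 = 38.54 mm

38.54 mm


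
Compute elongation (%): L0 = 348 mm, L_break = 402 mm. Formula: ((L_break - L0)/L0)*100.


Formula: Elongation (%) = ((L_break - L0) / L0) * 100
Step 1: Extension = 402 - 348 = 54 mm
Step 2: Elongation = (54 / 348) * 100
Step 3: Elongation = 0.155172 * 100 = 15.5172% ≈ 15.5%

15.5%


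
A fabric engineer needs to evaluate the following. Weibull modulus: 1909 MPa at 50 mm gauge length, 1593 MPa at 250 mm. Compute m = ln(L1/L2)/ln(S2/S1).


Formula: m = ln(L1/L2) / ln(S2/S1)
Step 1: ln(L1/L2) = ln(50/250) = -1.60944
Step 2: S2/S1 = 1593/1909 = 0.83447
Step 3: ln(S2/S1) = ln(0.83447) = -0.18096
Step 4: m = -1.60944 / -0.18096 = 8.89

8.89 (Weibull m)


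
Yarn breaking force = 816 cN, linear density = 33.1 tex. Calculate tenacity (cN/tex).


Formula: Tenacity = Breaking force / Linear density
Tenacity = 816 cN / 33.1 tex
Tenacity = 24.65 cN/tex

24.65 cN/tex


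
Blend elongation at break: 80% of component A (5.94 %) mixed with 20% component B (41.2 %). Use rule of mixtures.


Formula: Blend property = (fraction_A * property_A) + (fraction_B * property_B)
Step 1: Contribution A = 80/100 * 5.94 % = 4.752 %
Step 2: Contribution B = 20/100 * 41.2 % = 8.24 %
Step 3: Blend elongation at break = 4.752 + 8.24 = 12.992 %

12.992 %


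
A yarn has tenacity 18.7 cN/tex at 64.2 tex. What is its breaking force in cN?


Formula: Breaking force = Tenacity * Linear density
F = 18.7 cN/tex * 64.2 tex
F = 1200.54 cN

1200.54 cN


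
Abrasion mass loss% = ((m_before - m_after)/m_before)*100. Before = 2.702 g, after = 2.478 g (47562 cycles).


Formula: Mass loss% = ((m_before - m_after) / m_before) * 100
Step 1: Mass loss = 2.702 - 2.478 = 0.224 g
Step 2: Ratio = 0.224 / 2.702 = 0.0829016
Step 3: Mass loss% = 0.0829016 * 100 = 8.29016% ≈ 8.29%

8.29%


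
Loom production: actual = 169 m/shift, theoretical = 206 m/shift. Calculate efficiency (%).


Formula: Efficiency% = (Actual output / Theoretical output) * 100
Efficiency% = (169 / 206) * 100
Efficiency% = 0.820388 * 100 = 82.0388% ≈ 82.0%

82.0%


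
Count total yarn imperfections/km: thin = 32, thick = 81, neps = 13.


Formula: Total = thin places + thick places + neps
Total = 32 + 81 + 13
Total = 126 imperfections/km

126 imperfections/km


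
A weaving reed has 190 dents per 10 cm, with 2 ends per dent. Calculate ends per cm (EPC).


Formula: EPC = (dents per 10 cm * ends per dent) / 10
Step 1: Total ends per 10 cm = 190 * 2 = 380
Step 2: EPC = 380 / 10 = 38.0 ends/cm

38.0 ends/cm


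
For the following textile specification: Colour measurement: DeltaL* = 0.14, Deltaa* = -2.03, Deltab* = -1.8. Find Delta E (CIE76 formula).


Formula: Delta E = sqrt(dL*^2 + da*^2 + db*^2)
Step 1: dL*^2 = 0.14^2 = 0.0196
Step 2: da*^2 = (-2.03)^2 = 4.1209
Step 3: db*^2 = (-1.8)^2 = 3.24
Step 4: Sum = 0.0196 + 4.1209 + 3.24 = 7.3805
Step 5: Delta E = sqrt(7.3805) = 2.72

2.72 Delta E


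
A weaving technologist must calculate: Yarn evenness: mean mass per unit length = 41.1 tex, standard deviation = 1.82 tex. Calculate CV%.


Formula: CV% = (standard deviation / mean) * 100
Step 1: Ratio = 1.82 / 41.1 = 0.044282
Step 2: CV% = 0.044282 * 100 = 4.4282% ≈ 4.4%

4.4%


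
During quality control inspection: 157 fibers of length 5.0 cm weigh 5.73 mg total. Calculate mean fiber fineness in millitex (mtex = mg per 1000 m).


Formula: fineness (mtex) = mass (mg) / total length (km) = (mass_mg / total_length_m) * 1000
Step 1: Convert fiber length: 5.0 cm = 0.05 m
Step 2: Total fiber length = 157 * 0.05 = 7.85 m
Step 3: Linear density = 5.73 mg / 7.85 m = 0.7299 mg/m
Step 4: fineness = 0.7299 * 1000 = 729.9 mtex

729.9 mtex


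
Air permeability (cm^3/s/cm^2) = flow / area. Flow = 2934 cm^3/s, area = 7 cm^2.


Formula: Air Permeability = Airflow / Test Area
AP = 2934 cm^3/s / 7 cm^2
AP = 419.1 cm^3/s/cm^2

419.1 cm^3/s/cm^2


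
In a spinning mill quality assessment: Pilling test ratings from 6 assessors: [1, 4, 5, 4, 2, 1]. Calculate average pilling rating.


Formula: Mean = sum / count
Sum = 1 + 4 + 5 + 4 + 2 + 1 = 17
Mean = 17 / 6 = 2.8

2.8


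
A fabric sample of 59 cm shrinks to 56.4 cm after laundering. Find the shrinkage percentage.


Formula: Shrinkage% = ((L_before - L_after) / L_before) * 100
Step 1: Shrinkage = 59 - 56.4 = 2.6 cm
Step 2: Shrinkage% = (2.6 / 59) * 100
Step 3: Shrinkage% = 0.044068 * 100 = 4.4068% ≈ 4.4%

4.4%


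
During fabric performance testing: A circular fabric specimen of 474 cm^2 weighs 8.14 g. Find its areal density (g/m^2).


Formula: GSM = mass_g / area_m2
Step 1: Convert area: 474 cm^2 = 474 / 10000 = 0.0474 m^2
Step 2: GSM = 8.14 g / 0.0474 m^2 = 171.7 g/m^2

171.7 g/m^2


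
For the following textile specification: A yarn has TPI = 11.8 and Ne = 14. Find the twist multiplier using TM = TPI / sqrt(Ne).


Formula: TM = TPI / sqrt(Ne)
Step 1: sqrt(Ne) = sqrt(14) = 3.7417
Step 2: TM = 11.8 / 3.7417 = 3.15

3.15 TM


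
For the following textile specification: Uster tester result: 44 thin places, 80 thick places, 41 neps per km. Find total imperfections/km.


Formula: Total = thin places + thick places + neps
Total = 44 + 80 + 41
Total = 165 imperfections/km

165 imperfections/km


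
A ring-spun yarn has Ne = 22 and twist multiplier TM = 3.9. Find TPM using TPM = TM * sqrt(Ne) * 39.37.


Formula: TPM = TM * sqrt(Ne) * 39.37
Step 1: sqrt(Ne) = sqrt(22) = 4.6904
Step 2: TM * sqrt(Ne) = 3.9 * 4.6904 = 18.2926
Step 3: TPM = 18.2926 * 39.37 = 720 twists/m

720 twists/m


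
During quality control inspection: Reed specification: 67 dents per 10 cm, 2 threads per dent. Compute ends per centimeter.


Formula: EPC = (dents per 10 cm * ends per dent) / 10
Step 1: Total ends per 10 cm = 67 * 2 = 134
Step 2: EPC = 134 / 10 = 13.4 ends/cm

13.4 ends/cm


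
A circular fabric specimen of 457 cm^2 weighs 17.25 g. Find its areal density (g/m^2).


Formula: GSM = mass_g / area_m2
Step 1: Convert area: 457 cm^2 = 457 / 10000 = 0.0457 m^2
Step 2: GSM = 17.25 g / 0.0457 m^2 = 377.5 g/m^2

377.5 g/m^2


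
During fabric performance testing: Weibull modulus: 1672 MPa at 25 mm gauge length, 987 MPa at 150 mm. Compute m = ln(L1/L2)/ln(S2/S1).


Formula: m = ln(L1/L2) / ln(S2/S1)
Step 1: ln(L1/L2) = ln(25/150) = -1.79176
Step 2: S2/S1 = 987/1672 = 0.59031
Step 3: ln(S2/S1) = ln(0.59031) = -0.52711
Step 4: m = -1.79176 / -0.52711 = 3.40

3.40 (Weibull m)


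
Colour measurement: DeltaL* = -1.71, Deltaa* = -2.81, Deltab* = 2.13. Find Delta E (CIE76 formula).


Formula: Delta E = sqrt(dL*^2 + da*^2 + db*^2)
Step 1: dL*^2 = (-1.71)^2 = 2.9241
Step 2: da*^2 = (-2.81)^2 = 7.8961
Step 3: db*^2 = 2.13^2 = 4.5369
Step 4: Sum = 2.9241 + 7.8961 + 4.5369 = 15.3571
Step 5: Delta E = sqrt(15.3571) = 3.92

3.92 Delta E


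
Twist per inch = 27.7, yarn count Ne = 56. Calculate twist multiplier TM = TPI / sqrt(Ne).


Formula: TM = TPI / sqrt(Ne)
Step 1: sqrt(Ne) = sqrt(56) = 7.4833
Step 2: TM = 27.7 / 7.4833 = 3.70

3.70 TM


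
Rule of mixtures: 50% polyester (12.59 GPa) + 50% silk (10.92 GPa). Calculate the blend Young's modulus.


Formula: Blend property = (fraction_A * property_A) + (fraction_B * property_B)
Step 1: Contribution A = 50/100 * 12.59 GPa = 6.295 GPa
Step 2: Contribution B = 50/100 * 10.92 GPa = 5.46 GPa
Step 3: Blend Young's modulus = 6.295 + 5.46 = 11.755 GPa

11.755 GPa


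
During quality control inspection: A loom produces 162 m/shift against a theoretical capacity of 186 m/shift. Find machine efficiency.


Formula: Efficiency% = (Actual output / Theoretical output) * 100
Efficiency% = (162 / 186) * 100
Efficiency% = 0.870968 * 100 = 87.0968% ≈ 87.1%

87.1%


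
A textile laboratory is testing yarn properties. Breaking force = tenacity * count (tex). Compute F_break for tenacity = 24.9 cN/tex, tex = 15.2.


Formula: Breaking force = Tenacity * Linear density
F = 24.9 cN/tex * 15.2 tex
F = 378.48 cN

378.48 cN


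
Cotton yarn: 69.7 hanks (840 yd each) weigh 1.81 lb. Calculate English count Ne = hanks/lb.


Formula: Ne = hanks / mass_lb
Substituting: Ne = 69.7 / 1.81
Ne = 38.5

38.5 Ne


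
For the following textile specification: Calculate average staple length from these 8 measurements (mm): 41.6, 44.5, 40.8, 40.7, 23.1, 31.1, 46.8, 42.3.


Formula: Mean = sum of lengths / count
Sum = 41.6 + 44.5 + 40.8 + 40.7 + 23.1 + 31.1 + 46.8 + 42.3
Sum = 310.9 mm
Mean = 310.9 / 8 = 38.86 mm

38.86 mm


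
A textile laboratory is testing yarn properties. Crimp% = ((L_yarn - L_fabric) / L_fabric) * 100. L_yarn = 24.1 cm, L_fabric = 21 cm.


Formula: Crimp% = ((L_yarn - L_fabric) / L_fabric) * 100
Step 1: Extension = 24.1 - 21 = 3.1 cm
Step 2: Crimp% = (3.1 / 21) * 100
Step 3: Crimp% = 0.147619 * 100 = 14.7619% ≈ 14.8%

14.8%


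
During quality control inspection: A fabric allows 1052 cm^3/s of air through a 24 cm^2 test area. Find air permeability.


Formula: Air Permeability = Airflow / Test Area
AP = 1052 cm^3/s / 24 cm^2
AP = 43.8 cm^3/s/cm^2

43.8 cm^3/s/cm^2


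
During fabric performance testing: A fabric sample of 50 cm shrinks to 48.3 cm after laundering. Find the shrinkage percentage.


Formula: Shrinkage% = ((L_before - L_after) / L_before) * 100
Step 1: Shrinkage = 50 - 48.3 = 1.7 cm
Step 2: Shrinkage% = (1.7 / 50) * 100
Step 3: Shrinkage% = 0.034 * 100 = 3.4%

3.4%


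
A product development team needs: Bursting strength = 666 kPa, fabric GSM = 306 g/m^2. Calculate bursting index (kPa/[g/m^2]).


Formula: Bursting Index = Bursting Strength / Fabric GSM
BI = 666 kPa / 306 g/m^2
BI = 2.176 kPa/(g/m^2)

2.176 kPa/(g/m^2)


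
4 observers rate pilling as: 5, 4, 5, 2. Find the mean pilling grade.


Formula: Mean = sum / count
Sum = 5 + 4 + 5 + 2 = 16
Mean = 16 / 4 = 4.0

4.0


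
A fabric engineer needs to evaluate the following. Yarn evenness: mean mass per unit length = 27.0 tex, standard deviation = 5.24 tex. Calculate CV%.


Formula: CV% = (standard deviation / mean) * 100
Step 1: Ratio = 5.24 / 27.0 = 0.194074
Step 2: CV% = 0.194074 * 100 = 19.4074% ≈ 19.4%

19.4%


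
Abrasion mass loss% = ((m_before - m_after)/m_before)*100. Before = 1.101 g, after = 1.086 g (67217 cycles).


Formula: Mass loss% = ((m_before - m_after) / m_before) * 100
Step 1: Mass loss = 1.101 - 1.086 = 0.015 g
Step 2: Ratio = 0.015 / 1.101 = 0.013624
Step 3: Mass loss% = 0.013624 * 100 = 1.3624% ≈ 1.36%

1.36%


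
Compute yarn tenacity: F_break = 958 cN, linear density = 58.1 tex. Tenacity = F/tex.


Formula: Tenacity = Breaking force / Linear density
Tenacity = 958 cN / 58.1 tex
Tenacity = 16.49 cN/tex

16.49 cN/tex


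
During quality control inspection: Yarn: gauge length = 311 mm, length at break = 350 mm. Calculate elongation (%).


Formula: Elongation (%) = ((L_break - L0) / L0) * 100
Step 1: Extension = 350 - 311 = 39 mm
Step 2: Elongation = (39 / 311) * 100
Step 3: Elongation = 0.125402 * 100 = 12.5402% ≈ 12.5%

12.5%


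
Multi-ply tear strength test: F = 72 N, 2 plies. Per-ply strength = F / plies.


Formula: Per-ply strength = Total force / Number of plies
Per-ply = 72 N / 2
Per-ply = 36 N

36 N


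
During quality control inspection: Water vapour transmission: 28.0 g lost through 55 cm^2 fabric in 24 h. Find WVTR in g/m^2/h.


Formula: WVTR = mass_loss / (area * time)
Step 1: Convert area: 55 cm^2 = 0.0055 m^2
Step 2: WVTR = 28.0 g / (0.0055 m^2 * 24 h)
Step 3: WVTR = 28.0 / 0.132 = 212.1 g/m^2/h

212.1 g/m^2/h


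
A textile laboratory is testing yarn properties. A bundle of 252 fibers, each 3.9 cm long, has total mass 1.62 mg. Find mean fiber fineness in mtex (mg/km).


Formula: fineness (mtex) = mass (mg) / total length (km) = (mass_mg / total_length_m) * 1000
Step 1: Convert fiber length: 3.9 cm = 0.039 m
Step 2: Total fiber length = 252 * 0.039 = 9.828 m
Step 3: Linear density = 1.62 mg / 9.828 m = 0.1648 mg/m
Step 4: fineness = 0.1648 * 1000 = 164.8 mtex

164.8 mtex


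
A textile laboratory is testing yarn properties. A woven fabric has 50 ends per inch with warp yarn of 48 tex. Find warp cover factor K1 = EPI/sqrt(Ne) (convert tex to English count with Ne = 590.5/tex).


Formula: K1 = EPI / sqrt(Ne), with Ne = 590.5 / tex_warp
Step 1: Ne = 590.5 / 48 = 12.302
Step 2: sqrt(Ne) = sqrt(12.302) = 3.5074
Step 3: K1 = 50 / 3.5074 = 14.3

14.3


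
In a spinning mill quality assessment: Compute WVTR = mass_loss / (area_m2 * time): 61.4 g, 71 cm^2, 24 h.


Formula: WVTR = mass_loss / (area * time)
Step 1: Convert area: 71 cm^2 = 0.0071 m^2
Step 2: WVTR = 61.4 g / (0.0071 m^2 * 24 h)
Step 3: WVTR = 61.4 / 0.1704 = 360.3 g/m^2/h

360.3 g/m^2/h


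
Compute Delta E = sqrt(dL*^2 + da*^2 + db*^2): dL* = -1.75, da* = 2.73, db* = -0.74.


Formula: Delta E = sqrt(dL*^2 + da*^2 + db*^2)
Step 1: dL*^2 = (-1.75)^2 = 3.0625
Step 2: da*^2 = 2.73^2 = 7.4529
Step 3: db*^2 = (-0.74)^2 = 0.5476
Step 4: Sum = 3.0625 + 7.4529 + 0.5476 = 11.063
Step 5: Delta E = sqrt(11.063) = 3.33

3.33 Delta E


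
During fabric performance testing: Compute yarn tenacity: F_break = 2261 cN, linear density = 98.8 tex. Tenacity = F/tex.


Formula: Tenacity = Breaking force / Linear density
Tenacity = 2261 cN / 98.8 tex
Tenacity = 22.88 cN/tex

22.88 cN/tex
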